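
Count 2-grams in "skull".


Word: "skull" (length 5)
Number of 2-grams = length - 2 + 1 = 5 - 2 + 1
= 4


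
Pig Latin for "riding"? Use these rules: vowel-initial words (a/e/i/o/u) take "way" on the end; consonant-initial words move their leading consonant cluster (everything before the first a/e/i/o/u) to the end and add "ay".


Word: "riding"
Starts with consonant(s) → move to end, add 'ay'
Consonant cluster: "r"
Pig Latin = "idingray"


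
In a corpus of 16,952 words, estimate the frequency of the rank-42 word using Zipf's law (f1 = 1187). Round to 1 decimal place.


Zipf's law: f(r) = f(1) / r
f(1) = 1187
f(42) = 1187 / 42
= 28.3 occurrences


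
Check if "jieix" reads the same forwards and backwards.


Word: "jieix"
Reversed: "xieij"
Forward == Backward? jieix != xieij
Palindrome = No


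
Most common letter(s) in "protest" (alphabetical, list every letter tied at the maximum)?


Word: "protest"
Letter counts:
  'e': 1
  'o': 1
  'p': 1
  'r': 1
  's': 1
  't': 2
Maximum count = 2
Most frequent = 't' (2 times each)


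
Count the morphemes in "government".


Word: "government"
Morphemes: govern + -ment
Each morpheme carries meaning
= 2 morphemes


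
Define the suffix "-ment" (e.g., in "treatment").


Suffix: -ment
As in: treatment -> treat + -ment
Meaning = result of action


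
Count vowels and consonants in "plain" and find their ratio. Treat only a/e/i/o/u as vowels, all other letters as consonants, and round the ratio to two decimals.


Word: "plain"
Vowels (a,e,i,o,u): 2
Consonants: 3
Ratio = 2/3
= 0.67


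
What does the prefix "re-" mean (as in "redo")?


Prefix: re-
Example: redo = re- + do
Meaning = again


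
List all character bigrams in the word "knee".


Word: "knee" (length 4)
Number of bigrams = 4 - 2 + 1 = 3
  Position 0: "kn"
  Position 1: "ne"
  Position 2: "ee"
Bigrams = "kn", "ne", "ee"


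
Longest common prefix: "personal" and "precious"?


Word 1: "personal"
Word 2: "precious"
Comparing from start:
  Pos 0: 'p' == 'p'
  Pos 1: 'e' != 'r' (stop)
LCP = "p" (length 1)


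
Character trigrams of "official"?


Word: "official" (length 8)
Number of trigrams = 8 - 3 + 1 = 6
  Position 0: "off"
  Position 1: "ffi"
  Position 2: "fic"
  Position 3: "ici"
  Position 4: "cia"
  Position 5: "ial"
Trigrams = "off", "ffi", "fic", "ici", "cia", "ial"


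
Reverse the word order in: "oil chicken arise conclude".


Original: "oil chicken arise conclude"
Words (1..n): oil | chicken | arise | conclude
Reversed (n..1): conclude | arise | chicken | oil
Result = "conclude arise chicken oil"


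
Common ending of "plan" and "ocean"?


Word 1: "plan"
Word 2: "ocean"
Comparing from end:
  Pos -1: 'n' == 'n'
  Pos -2: 'a' == 'a'
  Pos -3: 'l' != 'e' (stop)
LCS = "an" (length 2)


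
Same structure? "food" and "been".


Pattern of "food": [0, 1, 1, 2]
Pattern of "been": [0, 1, 1, 2]
Patterns match
Same pattern = Yes


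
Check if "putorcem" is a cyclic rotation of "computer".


Word: "computer", Candidate: "putorcem"
Method: check if candidate is substring of word+word
"computercomputer" contains "putorcem"? No
Is rotation = No


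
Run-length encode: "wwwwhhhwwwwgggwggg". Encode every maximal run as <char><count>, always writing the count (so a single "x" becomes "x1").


String: "wwwwhhhwwwwgggwggg"
Scanning for consecutive runs:
  'w' x 4
  'h' x 3
  'w' x 4
  'g' x 3
  'w' x 1
  'g' x 3
RLE = "w4h3w4g3w1g3"


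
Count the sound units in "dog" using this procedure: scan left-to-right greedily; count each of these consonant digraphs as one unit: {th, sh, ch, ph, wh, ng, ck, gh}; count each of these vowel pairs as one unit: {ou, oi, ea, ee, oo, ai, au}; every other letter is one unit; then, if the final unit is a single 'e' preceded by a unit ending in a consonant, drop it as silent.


Word: "dog" (3 letters)
Left-to-right scan:
  (1) 'd' (letter)
  (2) 'o' (letter)
  (3) 'g' (letter)
Units from scan: 3
Sound units = 3 units


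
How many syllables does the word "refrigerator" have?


Word: "refrigerator"
Syllable breakdown: re-frig-er-a-tor
Counting: 5 parts
= 5 syllables


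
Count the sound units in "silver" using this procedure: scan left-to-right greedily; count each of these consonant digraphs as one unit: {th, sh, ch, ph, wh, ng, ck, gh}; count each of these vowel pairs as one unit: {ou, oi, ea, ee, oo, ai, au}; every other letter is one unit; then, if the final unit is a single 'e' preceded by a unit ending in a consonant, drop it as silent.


Word: "silver" (6 letters)
Left-to-right scan:
  [1] 's' (letter)
  [2] 'i' (letter)
  [3] 'l' (letter)
  [4] 'v' (letter)
  [5] 'e' (letter)
  [6] 'r' (letter)
Units from scan: 6
Sound units = 6 units


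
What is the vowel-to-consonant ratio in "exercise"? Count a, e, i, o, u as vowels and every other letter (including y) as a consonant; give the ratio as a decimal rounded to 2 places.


Word: "exercise"
Vowels (a,e,i,o,u): 4
Consonants: 4
Ratio = 4/4
= 1.00


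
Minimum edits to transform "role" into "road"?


Word 1: "role" (length 4)
Word 2: "road" (length 4)
One optimal edit sequence (insert/delete/substitute each cost 1):
  1. keep 'r'
  2. keep 'o'
  3. substitute 'l' -> 'a'  (+1)
  4. substitute 'e' -> 'd'  (+1)
Total edit operations: 2
Edit distance = 2


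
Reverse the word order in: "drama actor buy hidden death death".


Original: "drama actor buy hidden death death"
Words (1..n): drama | actor | buy | hidden | death | death
Reversed (n..1): death | death | hidden | buy | actor | drama
Result = "death death hidden buy actor drama"


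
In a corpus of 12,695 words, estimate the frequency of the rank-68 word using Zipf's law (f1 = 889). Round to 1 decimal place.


Zipf's law: f(r) = f(1) / r
f(1) = 889
f(68) = 889 / 68
= 13.1 occurrences


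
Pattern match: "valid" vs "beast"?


Pattern of "valid": [0, 1, 2, 3, 4]
Pattern of "beast": [0, 1, 2, 3, 4]
Patterns match
Same pattern = Yes


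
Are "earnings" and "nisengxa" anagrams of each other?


Word 1: "earnings" → sorted: aeginnrs
Word 2: "nisengxa" → sorted: aeginnsx
Same letters? aeginnrs != aeginnsx
Anagram = No


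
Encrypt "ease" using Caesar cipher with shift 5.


Word: "ease"
Shift: 5
Each letter → (letter + shift) mod 26:
  'e' (4) + 5 = 9 → 'j'
  'a' (0) + 5 = 5 → 'f'
  's' (18) + 5 = 23 → 'x'
  'e' (4) + 5 = 9 → 'j'
Result = "jfxj"


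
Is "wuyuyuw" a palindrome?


Word: "wuyuyuw"
Reversed: "wuyuyuw"
Forward == Backward? wuyuyuw == wuyuyuw
Palindrome = Yes


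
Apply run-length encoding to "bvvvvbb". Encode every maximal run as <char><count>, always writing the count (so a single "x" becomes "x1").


String: "bvvvvbb"
Scanning for consecutive runs:
  'b' x 1
  'v' x 4
  'b' x 2
RLE = "b1v4b2"


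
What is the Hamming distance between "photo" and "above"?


Comparing character by character (same length = 5):
  Pos 0: 'p' vs 'a' !=
  Pos 1: 'h' vs 'b' !=
  Pos 2: 'o' vs 'o' =
  Pos 3: 't' vs 'v' !=
  Pos 4: 'o' vs 'e' !=
Hamming distance = 4


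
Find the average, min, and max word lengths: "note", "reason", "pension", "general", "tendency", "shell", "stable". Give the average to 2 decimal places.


Lengths: "note"=4, "reason"=6, "pension"=7, "general"=7, "tendency"=8, "shell"=5, "stable"=6
Sum = 43, Count = 7
Average = 43/7 = 6.14
= avg=6.14, min=4, max=8


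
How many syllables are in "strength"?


Word: "strength"
Syllable breakdown: strength
Counting: 1 part
= 1 syllable


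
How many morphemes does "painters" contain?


Word: "painters"
Morphemes: paint / -er / -s
Each morpheme carries meaning
= 3 morphemes


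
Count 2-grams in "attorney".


Word: "attorney" (length 8)
Number of 2-grams = length - 2 + 1 = 8 - 2 + 1
= 7


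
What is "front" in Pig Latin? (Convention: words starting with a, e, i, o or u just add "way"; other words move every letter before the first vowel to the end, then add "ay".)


Word: "front"
Starts with consonant(s) → move to end, add 'ay'
Consonant cluster: "fr"
Pig Latin = "ontfray"


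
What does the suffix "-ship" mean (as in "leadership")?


Suffix: -ship
Example: leadership (leader + -ship)
Meaning = state / position


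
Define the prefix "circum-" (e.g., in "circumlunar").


Prefix: circum-
Example: circumlunar = circum- + lunar
Meaning = around


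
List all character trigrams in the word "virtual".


Word: "virtual" (length 7)
Number of trigrams = 7 - 3 + 1 = 5
  Position 0: "vir"
  Position 1: "irt"
  Position 2: "rtu"
  Position 3: "tua"
  Position 4: "ual"
Trigrams = "vir", "irt", "rtu", "tua", "ual"


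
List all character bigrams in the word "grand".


Word: "grand" (length 5)
Number of bigrams = 5 - 2 + 1 = 4
  Position 0: "gr"
  Position 1: "ra"
  Position 2: "an"
  Position 3: "nd"
Bigrams = "gr", "ra", "an", "nd"


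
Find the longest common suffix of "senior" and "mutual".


Word 1: "senior"
Word 2: "mutual"
Comparing from end:
  Pos -1: 'r' != 'l' (stop)
LCS = "" (length 0)


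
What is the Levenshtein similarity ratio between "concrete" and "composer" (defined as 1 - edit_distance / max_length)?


Word 1: "concrete" (length 8)
Word 2: "composer" (length 8)
One optimal edit sequence:
  1. keep 'c'
  2. keep 'o'
  3. substitute 'n' -> 'm'  (+1)
  4. substitute 'c' -> 'p'  (+1)
  5. substitute 'r' -> 'o'  (+1)
  6. substitute 'e' -> 's'  (+1)
  7. substitute 't' -> 'e'  (+1)
  8. substitute 'e' -> 'r'  (+1)
Edit distance = 6
Max length = max(8, 8) = 8
Similarity = 1 - 6/8
= 0.2500


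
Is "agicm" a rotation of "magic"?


Word: "magic", Candidate: "agicm"
Method: check if candidate is substring of word+word
"magicmagic" contains "agicm"? Yes
Is rotation = Yes


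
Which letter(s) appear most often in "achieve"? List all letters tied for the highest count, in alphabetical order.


Word: "achieve"
Letter counts:
  'a': 1
  'c': 1
  'e': 2
  'h': 1
  'i': 1
  'v': 1
Maximum count = 2
Most frequent = 'e' (2 times each)


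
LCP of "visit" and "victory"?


Word 1: "visit"
Word 2: "victory"
Comparing from start:
  Pos 0: 'v' == 'v'
  Pos 1: 'i' == 'i'
  Pos 2: 's' != 'c' (stop)
LCP = "vi" (length 2)


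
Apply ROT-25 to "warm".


Word: "warm"
Shift: 25
Each letter → (letter + shift) mod 26:
  'w' (22) + 25 = 21 → 'v'
  'a' (0) + 25 = 25 → 'z'
  'r' (17) + 25 = 16 → 'q'
  'm' (12) + 25 = 11 → 'l'
Result = "vzql"


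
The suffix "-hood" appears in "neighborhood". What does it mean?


Suffix: -hood
Example: neighborhood = neighbor + -hood
Meaning = state / condition


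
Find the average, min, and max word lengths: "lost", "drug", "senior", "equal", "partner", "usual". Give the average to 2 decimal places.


Lengths: "lost"=4, "drug"=4, "senior"=6, "equal"=5, "partner"=7, "usual"=5
Sum = 31, Count = 6
Average = 31/6 = 5.17
= avg=5.17, min=4, max=7


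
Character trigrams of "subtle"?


Word: "subtle" (length 6)
Number of trigrams = 6 - 3 + 1 = 4
  Position 0: "sub"
  Position 1: "ubt"
  Position 2: "btl"
  Position 3: "tle"
Trigrams = "sub", "ubt", "btl", "tle"


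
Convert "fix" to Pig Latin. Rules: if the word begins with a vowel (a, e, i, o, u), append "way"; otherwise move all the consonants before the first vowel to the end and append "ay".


Word: "fix"
Starts with consonant(s) → move to end, add 'ay'
Consonant cluster: "f"
Pig Latin = "ixfay"


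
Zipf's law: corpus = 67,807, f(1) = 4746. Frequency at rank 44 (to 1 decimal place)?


Zipf's law: f(r) = f(1) / r
f(1) = 4746
f(44) = 4746 / 44
= 107.9 occurrences


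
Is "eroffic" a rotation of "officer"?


Word: "officer", Candidate: "eroffic"
Method: check if candidate is substring of word+word
"officerofficer" contains "eroffic"? Yes
Is rotation = Yes


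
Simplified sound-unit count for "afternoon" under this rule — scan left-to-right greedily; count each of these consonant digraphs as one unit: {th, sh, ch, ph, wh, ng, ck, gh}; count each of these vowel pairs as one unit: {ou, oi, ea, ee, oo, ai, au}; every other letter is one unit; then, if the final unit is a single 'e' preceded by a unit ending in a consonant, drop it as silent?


Word: "afternoon" (9 letters)
Left-to-right scan:
  1. 'a' (letter)
  2. 'f' (letter)
  3. 't' (letter)
  4. 'e' (letter)
  5. 'r' (letter)
  6. 'n' (letter)
  7. 'oo' (vowel-pair)
  8. 'n' (letter)
Units from scan: 8
Sound units = 8 units


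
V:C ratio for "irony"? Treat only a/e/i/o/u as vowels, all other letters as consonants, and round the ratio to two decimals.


Word: "irony"
Vowels (a,e,i,o,u): 2
Consonants: 3
Ratio = 2/3
= 0.67


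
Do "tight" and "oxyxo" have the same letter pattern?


Pattern of "tight": [0, 1, 2, 3, 0]
Pattern of "oxyxo": [0, 1, 2, 1, 0]
Patterns do not match
Same pattern = No


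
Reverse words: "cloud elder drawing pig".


Original: "cloud elder drawing pig"
Words (1..n): cloud | elder | drawing | pig
Reversed (n..1): pig | drawing | elder | cloud
Result = "pig drawing elder cloud"


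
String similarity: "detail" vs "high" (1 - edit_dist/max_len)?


Word 1: "detail" (length 6)
Word 2: "high" (length 4)
One optimal edit sequence:
  1. delete 'd'  (+1)
  2. delete 'e'  (+1)
  3. substitute 't' -> 'h'  (+1)
  4. substitute 'a' -> 'i'  (+1)
  5. substitute 'i' -> 'g'  (+1)
  6. substitute 'l' -> 'h'  (+1)
Edit distance = 6
Max length = max(6, 4) = 6
Similarity = 1 - 6/6
= 0.0000


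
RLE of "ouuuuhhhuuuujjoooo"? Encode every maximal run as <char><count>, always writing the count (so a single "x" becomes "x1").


String: "ouuuuhhhuuuujjoooo"
Scanning for consecutive runs:
  'o' x 1
  'u' x 4
  'h' x 3
  'u' x 4
  'j' x 2
  'o' x 4
RLE = "o1u4h3u4j2o4"


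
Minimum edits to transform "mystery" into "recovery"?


Word 1: "mystery" (length 7)
Word 2: "recovery" (length 8)
One optimal edit sequence (insert/delete/substitute each cost 1):
  1. insert 'r'  (+1)
  2. substitute 'm' -> 'e'  (+1)
  3. substitute 'y' -> 'c'  (+1)
  4. substitute 's' -> 'o'  (+1)
  5. substitute 't' -> 'v'  (+1)
  6. keep 'e'
  7. keep 'r'
  8. keep 'y'
Total edit operations: 5
Edit distance = 5


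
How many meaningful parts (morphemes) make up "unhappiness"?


Word: "unhappiness"
Morphemes: un- / happi / -ness
Each morpheme carries meaning
= 3 morphemes


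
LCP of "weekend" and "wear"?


Word 1: "weekend"
Word 2: "wear"
Comparing from start:
  Pos 0: 'w' == 'w'
  Pos 1: 'e' == 'e'
  Pos 2: 'e' != 'a' (stop)
LCP = "we" (length 2)


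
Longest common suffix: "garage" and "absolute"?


Word 1: "garage"
Word 2: "absolute"
Comparing from end:
  Pos -1: 'e' == 'e'
  Pos -2: 'g' != 't' (stop)
LCS = "e" (length 1)


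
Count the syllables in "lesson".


Word: "lesson"
Syllable breakdown: les | son
Counting: 2 parts
= 2 syllables


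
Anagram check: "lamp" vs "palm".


Word 1: "lamp" → sorted: almp
Word 2: "palm" → sorted: almp
Same letters? almp == almp
Anagram = Yes


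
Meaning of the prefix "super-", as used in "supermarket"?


Prefix: super-
Example: supermarket = super- + market
Meaning = above / beyond


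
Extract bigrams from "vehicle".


Word: "vehicle" (length 7)
Number of bigrams = 7 - 2 + 1 = 6
  Position 0: "ve"
  Position 1: "eh"
  Position 2: "hi"
  Position 3: "ic"
  Position 4: "cl"
  Position 5: "le"
Bigrams = "ve", "eh", "hi", "ic", "cl", "le"


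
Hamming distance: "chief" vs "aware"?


Comparing character by character (same length = 5):
  Pos 0: 'c' vs 'a' !=
  Pos 1: 'h' vs 'w' !=
  Pos 2: 'i' vs 'a' !=
  Pos 3: 'e' vs 'r' !=
  Pos 4: 'f' vs 'e' !=
Hamming distance = 5


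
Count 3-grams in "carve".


Word: "carve" (length 5)
Number of 3-grams = length - 3 + 1 = 5 - 3 + 1
= 3


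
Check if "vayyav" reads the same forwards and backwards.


Word: "vayyav"
Reversed: "vayyav"
Forward == Backward? vayyav == vayyav
Palindrome = Yes


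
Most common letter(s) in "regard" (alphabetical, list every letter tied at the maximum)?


Word: "regard"
Letter counts:
  'a': 1
  'd': 1
  'e': 1
  'g': 1
  'r': 2
Maximum count = 2
Most frequent = 'r' (2 times each)


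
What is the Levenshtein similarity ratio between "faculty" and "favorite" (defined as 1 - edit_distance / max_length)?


Word 1: "faculty" (length 7)
Word 2: "favorite" (length 8)
One optimal edit sequence:
  1. keep 'f'
  2. keep 'a'
  3. insert 'v'  (+1)
  4. substitute 'c' -> 'o'  (+1)
  5. substitute 'u' -> 'r'  (+1)
  6. substitute 'l' -> 'i'  (+1)
  7. keep 't'
  8. substitute 'y' -> 'e'  (+1)
Edit distance = 5
Max length = max(7, 8) = 8
Similarity = 1 - 5/8
= 0.3750


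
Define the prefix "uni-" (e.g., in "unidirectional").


Prefix: uni-
As in: unidirectional -> uni- + directional
Meaning = one


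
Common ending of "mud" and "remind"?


Word 1: "mud"
Word 2: "remind"
Comparing from end:
  Pos -1: 'd' == 'd'
  Pos -2: 'u' != 'n' (stop)
LCS = "d" (length 1)


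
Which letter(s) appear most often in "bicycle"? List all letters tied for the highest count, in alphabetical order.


Word: "bicycle"
Letter counts:
  'b': 1
  'c': 2
  'e': 1
  'i': 1
  'l': 1
  'y': 1
Maximum count = 2
Most frequent = 'c' (2 times each)


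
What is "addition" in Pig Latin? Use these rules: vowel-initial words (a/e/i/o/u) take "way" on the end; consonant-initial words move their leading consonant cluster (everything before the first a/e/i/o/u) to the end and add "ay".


Word: "addition"
Starts with vowel → add 'way'
Pig Latin = "additionway"


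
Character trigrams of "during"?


Word: "during" (length 6)
Number of trigrams = 6 - 3 + 1 = 4
  Position 0: "dur"
  Position 1: "uri"
  Position 2: "rin"
  Position 3: "ing"
Trigrams = "dur", "uri", "rin", "ing"


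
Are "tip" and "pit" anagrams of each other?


Word 1: "tip" → sorted: ipt
Word 2: "pit" → sorted: ipt
Same letters? ipt == ipt
Anagram = Yes


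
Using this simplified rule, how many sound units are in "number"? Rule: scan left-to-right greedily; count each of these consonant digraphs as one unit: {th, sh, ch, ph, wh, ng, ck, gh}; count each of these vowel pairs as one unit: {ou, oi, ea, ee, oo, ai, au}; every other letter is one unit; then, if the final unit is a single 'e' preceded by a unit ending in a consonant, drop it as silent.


Word: "number" (6 letters)
Left-to-right scan:
  [1] 'n' (letter)
  [2] 'u' (letter)
  [3] 'm' (letter)
  [4] 'b' (letter)
  [5] 'e' (letter)
  [6] 'r' (letter)
Units from scan: 6
Sound units = 6 units


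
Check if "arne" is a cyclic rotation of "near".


Word: "near", Candidate: "arne"
Method: check if candidate is substring of word+word
"nearnear" contains "arne"? Yes
Is rotation = Yes


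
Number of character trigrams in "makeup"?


Word: "makeup" (length 6)
Number of 3-grams = length - 3 + 1 = 6 - 3 + 1
= 4


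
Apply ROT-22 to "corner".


Word: "corner"
Shift: 22
Each letter → (letter + shift) mod 26:
  'c' (2) + 22 = 24 → 'y'
  'o' (14) + 22 = 10 → 'k'
  'r' (17) + 22 = 13 → 'n'
  'n' (13) + 22 = 9 → 'j'
  'e' (4) + 22 = 0 → 'a'
  'r' (17) + 22 = 13 → 'n'
Result = "yknjan"


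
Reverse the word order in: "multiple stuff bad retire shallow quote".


Original: "multiple stuff bad retire shallow quote"
Words (1..n): multiple | stuff | bad | retire | shallow | quote
Reversed (n..1): quote | shallow | retire | bad | stuff | multiple
Result = "quote shallow retire bad stuff multiple"


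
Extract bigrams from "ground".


Word: "ground" (length 6)
Number of bigrams = 6 - 2 + 1 = 5
  Position 0: "gr"
  Position 1: "ro"
  Position 2: "ou"
  Position 3: "un"
  Position 4: "nd"
Bigrams = "gr", "ro", "ou", "un", "nd"


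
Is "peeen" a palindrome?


Word: "peeen"
Reversed: "neeep"
Forward == Backward? peeen != neeep
Palindrome = No


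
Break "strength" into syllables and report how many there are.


Word: "strength"
Syllable breakdown: strength
Counting: 1 part
= 1 syllable


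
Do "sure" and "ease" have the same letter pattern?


Pattern of "sure": [0, 1, 2, 3]
Pattern of "ease": [0, 1, 2, 0]
Patterns do not match
Same pattern = No


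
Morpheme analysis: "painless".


Word: "painless"
Morphemes: pain / -less
Each morpheme carries meaning
= 2 morphemes


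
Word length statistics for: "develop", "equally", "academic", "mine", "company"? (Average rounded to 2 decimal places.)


Lengths: "develop"=7, "equally"=7, "academic"=8, "mine"=4, "company"=7
Sum = 33, Count = 5
Average = 33/5 = 6.60
= avg=6.60, min=4, max=8


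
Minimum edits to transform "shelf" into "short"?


Word 1: "shelf" (length 5)
Word 2: "short" (length 5)
One optimal edit sequence (insert/delete/substitute each cost 1):
  1. keep 's'
  2. keep 'h'
  3. substitute 'e' -> 'o'  (+1)
  4. substitute 'l' -> 'r'  (+1)
  5. substitute 'f' -> 't'  (+1)
Total edit operations: 3
Edit distance = 3


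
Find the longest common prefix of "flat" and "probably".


Word 1: "flat"
Word 2: "probably"
Comparing from start:
  Pos 0: 'f' != 'p' (stop)
LCP = "" (length 0)


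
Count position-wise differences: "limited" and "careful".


Comparing character by character (same length = 7):
  Pos 0: 'l' vs 'c' !=
  Pos 1: 'i' vs 'a' !=
  Pos 2: 'm' vs 'r' !=
  Pos 3: 'i' vs 'e' !=
  Pos 4: 't' vs 'f' !=
  Pos 5: 'e' vs 'u' !=
  Pos 6: 'd' vs 'l' !=
Hamming distance = 7


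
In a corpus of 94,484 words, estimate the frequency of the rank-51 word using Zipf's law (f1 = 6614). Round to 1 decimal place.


Zipf's law: f(r) = f(1) / r
f(1) = 6614
f(51) = 6614 / 51
= 129.7 occurrences


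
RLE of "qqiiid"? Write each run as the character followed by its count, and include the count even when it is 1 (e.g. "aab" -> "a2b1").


String: "qqiiid"
Scanning for consecutive runs:
  'q' x 2
  'i' x 3
  'd' x 1
RLE = "q2i3d1"


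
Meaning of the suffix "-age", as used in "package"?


Suffix: -age
Example: package = pack + -age
Meaning = result / collection


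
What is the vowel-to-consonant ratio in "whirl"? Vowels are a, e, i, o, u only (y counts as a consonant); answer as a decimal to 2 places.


Word: "whirl"
Vowels (a,e,i,o,u): 1
Consonants: 4
Ratio = 1/4
= 0.25


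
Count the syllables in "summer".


Word: "summer"
Syllable breakdown: sum-mer
Counting: 2 parts
= 2 syllables


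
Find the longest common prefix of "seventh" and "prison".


Word 1: "seventh"
Word 2: "prison"
Comparing from start:
  Pos 0: 's' != 'p' (stop)
LCP = "" (length 0)


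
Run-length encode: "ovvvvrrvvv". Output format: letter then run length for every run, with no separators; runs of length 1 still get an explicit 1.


String: "ovvvvrrvvv"
Scanning for consecutive runs:
  'o' x 1
  'v' x 4
  'r' x 2
  'v' x 3
RLE = "o1v4r2v3"


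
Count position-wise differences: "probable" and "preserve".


Comparing character by character (same length = 8):
  Pos 0: 'p' vs 'p' =
  Pos 1: 'r' vs 'r' =
  Pos 2: 'o' vs 'e' !=
  Pos 3: 'b' vs 's' !=
  Pos 4: 'a' vs 'e' !=
  Pos 5: 'b' vs 'r' !=
  Pos 6: 'l' vs 'v' !=
  Pos 7: 'e' vs 'e' =
Hamming distance = 5


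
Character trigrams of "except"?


Word: "except" (length 6)
Number of trigrams = 6 - 3 + 1 = 4
  Position 0: "exc"
  Position 1: "xce"
  Position 2: "cep"
  Position 3: "ept"
Trigrams = "exc", "xce", "cep", "ept"


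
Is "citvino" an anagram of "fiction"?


Word 1: "fiction" → sorted: cfiinot
Word 2: "citvino" → sorted: ciinotv
Same letters? cfiinot != ciinotv
Anagram = No


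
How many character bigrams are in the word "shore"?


Word: "shore" (length 5)
Number of 2-grams = length - 2 + 1 = 5 - 2 + 1
= 4


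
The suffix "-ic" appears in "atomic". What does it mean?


Suffix: -ic
Example: atomic (atom + -ic)
Meaning = relating to


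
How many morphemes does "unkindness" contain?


Word: "unkindness"
Morphemes: un- | kind | -ness
Each morpheme carries meaning
= 3 morphemes


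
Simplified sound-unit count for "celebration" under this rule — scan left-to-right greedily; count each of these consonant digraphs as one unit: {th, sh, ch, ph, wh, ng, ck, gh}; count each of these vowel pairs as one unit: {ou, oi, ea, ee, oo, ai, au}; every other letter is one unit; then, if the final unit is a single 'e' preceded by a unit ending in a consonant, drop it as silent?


Word: "celebration" (11 letters)
Left-to-right scan:
  1. 'c' (letter)
  2. 'e' (letter)
  3. 'l' (letter)
  4. 'e' (letter)
  5. 'b' (letter)
  6. 'r' (letter)
  7. 'a' (letter)
  8. 't' (letter)
  9. 'i' (letter)
  10. 'o' (letter)
  11. 'n' (letter)
Units from scan: 11
Sound units = 11 units


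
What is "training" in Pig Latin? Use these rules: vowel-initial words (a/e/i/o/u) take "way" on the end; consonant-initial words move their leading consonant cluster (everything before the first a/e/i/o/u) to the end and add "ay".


Word: "training"
Starts with consonant(s) → move to end, add 'ay'
Consonant cluster: "tr"
Pig Latin = "ainingtray"


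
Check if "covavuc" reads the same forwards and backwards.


Word: "covavuc"
Reversed: "cuvavoc"
Forward == Backward? covavuc != cuvavoc
Palindrome = No


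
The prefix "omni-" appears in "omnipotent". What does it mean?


Prefix: omni-
Example: omnipotent = omni- + potent
Meaning = all


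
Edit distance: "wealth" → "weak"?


Word 1: "wealth" (length 6)
Word 2: "weak" (length 4)
One optimal edit sequence (insert/delete/substitute each cost 1):
  1. keep 'w'
  2. keep 'e'
  3. keep 'a'
  4. delete 'l'  (+1)
  5. delete 't'  (+1)
  6. substitute 'h' -> 'k'  (+1)
Total edit operations: 3
Edit distance = 3


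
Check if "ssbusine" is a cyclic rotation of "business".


Word: "business", Candidate: "ssbusine"
Method: check if candidate is substring of word+word
"businessbusiness" contains "ssbusine"? Yes
Is rotation = Yes


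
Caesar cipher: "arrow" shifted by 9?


Word: "arrow"
Shift: 9
Each letter → (letter + shift) mod 26:
  'a' (0) + 9 = 9 → 'j'
  'r' (17) + 9 = 0 → 'a'
  'r' (17) + 9 = 0 → 'a'
  'o' (14) + 9 = 23 → 'x'
  'w' (22) + 9 = 5 → 'f'
Result = "jaaxf"


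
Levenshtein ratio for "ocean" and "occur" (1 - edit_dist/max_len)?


Word 1: "ocean" (length 5)
Word 2: "occur" (length 5)
One optimal edit sequence:
  1. keep 'o'
  2. keep 'c'
  3. substitute 'e' -> 'c'  (+1)
  4. substitute 'a' -> 'u'  (+1)
  5. substitute 'n' -> 'r'  (+1)
Edit distance = 3
Max length = max(5, 5) = 5
Similarity = 1 - 3/5
= 0.4000


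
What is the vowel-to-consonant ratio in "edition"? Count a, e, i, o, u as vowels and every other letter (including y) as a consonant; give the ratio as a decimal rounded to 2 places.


Word: "edition"
Vowels (a,e,i,o,u): 4
Consonants: 3
Ratio = 4/3
= 1.33


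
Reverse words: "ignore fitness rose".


Original: "ignore fitness rose"
Words (1..n): ignore | fitness | rose
Reversed (n..1): rose | fitness | ignore
Result = "rose fitness ignore"


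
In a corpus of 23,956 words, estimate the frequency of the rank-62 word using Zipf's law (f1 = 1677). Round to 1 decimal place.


Zipf's law: f(r) = f(1) / r
f(1) = 1677
f(62) = 1677 / 62
= 27.0 occurrences


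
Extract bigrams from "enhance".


Word: "enhance" (length 7)
Number of bigrams = 7 - 2 + 1 = 6
  Position 0: "en"
  Position 1: "nh"
  Position 2: "ha"
  Position 3: "an"
  Position 4: "nc"
  Position 5: "ce"
Bigrams = "en", "nh", "ha", "an", "nc", "ce"


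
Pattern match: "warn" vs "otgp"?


Pattern of "warn": [0, 1, 2, 3]
Pattern of "otgp": [0, 1, 2, 3]
Patterns match
Same pattern = Yes


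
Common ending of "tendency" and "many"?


Word 1: "tendency"
Word 2: "many"
Comparing from end:
  Pos -1: 'y' == 'y'
  Pos -2: 'c' != 'n' (stop)
LCS = "y" (length 1)


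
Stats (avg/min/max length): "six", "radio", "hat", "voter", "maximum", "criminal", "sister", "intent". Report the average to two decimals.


Lengths: "six"=3, "radio"=5, "hat"=3, "voter"=5, "maximum"=7, "criminal"=8, "sister"=6, "intent"=6
Sum = 43, Count = 8
Average = 43/8 = 5.38
= avg=5.38, min=3, max=8


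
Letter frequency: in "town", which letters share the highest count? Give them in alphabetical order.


Word: "town"
Letter counts:
  'n': 1
  'o': 1
  't': 1
  'w': 1
Maximum count = 1
Most frequent = 'n', 'o', 't', 'w' (1 time each)


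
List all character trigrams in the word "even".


Word: "even" (length 4)
Number of trigrams = 4 - 3 + 1 = 2
  Position 0: "eve"
  Position 1: "ven"
Trigrams = "eve", "ven"


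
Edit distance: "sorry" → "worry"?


Word 1: "sorry" (length 5)
Word 2: "worry" (length 5)
One optimal edit sequence (insert/delete/substitute each cost 1):
  1. substitute 's' -> 'w'  (+1)
  2. keep 'o'
  3. keep 'r'
  4. keep 'r'
  5. keep 'y'
Total edit operations: 1
Edit distance = 1


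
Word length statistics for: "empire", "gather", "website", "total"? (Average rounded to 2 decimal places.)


Lengths: "empire"=6, "gather"=6, "website"=7, "total"=5
Sum = 24, Count = 4
Average = 24/4 = 6.00
= avg=6.00, min=5, max=7


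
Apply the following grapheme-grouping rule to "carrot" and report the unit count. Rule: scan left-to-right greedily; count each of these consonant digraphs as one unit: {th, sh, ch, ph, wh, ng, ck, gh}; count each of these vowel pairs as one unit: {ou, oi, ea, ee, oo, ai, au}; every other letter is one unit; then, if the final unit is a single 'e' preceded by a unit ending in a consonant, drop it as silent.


Word: "carrot" (6 letters)
Left-to-right scan:
  (1) 'c' (letter)
  (2) 'a' (letter)
  (3) 'r' (letter)
  (4) 'r' (letter)
  (5) 'o' (letter)
  (6) 't' (letter)
Units from scan: 6
Sound units = 6 units


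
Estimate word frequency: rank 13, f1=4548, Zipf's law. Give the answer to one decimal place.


Zipf's law: f(r) = f(1) / r
f(1) = 4548
f(13) = 4548 / 13
= 349.8 occurrences


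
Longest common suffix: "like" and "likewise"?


Word 1: "like"
Word 2: "likewise"
Comparing from end:
  Pos -1: 'e' == 'e'
  Pos -2: 'k' != 's' (stop)
LCS = "e" (length 1)


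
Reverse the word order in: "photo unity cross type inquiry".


Original: "photo unity cross type inquiry"
Words (1..n): photo | unity | cross | type | inquiry
Reversed (n..1): inquiry | type | cross | unity | photo
Result = "inquiry type cross unity photo"


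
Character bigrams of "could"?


Word: "could" (length 5)
Number of bigrams = 5 - 2 + 1 = 4
  Position 0: "co"
  Position 1: "ou"
  Position 2: "ul"
  Position 3: "ld"
Bigrams = "co", "ou", "ul", "ld"


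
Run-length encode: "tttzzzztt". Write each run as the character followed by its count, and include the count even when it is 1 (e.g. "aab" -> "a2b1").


String: "tttzzzztt"
Scanning for consecutive runs:
  't' x 3
  'z' x 4
  't' x 2
RLE = "t3z4t2"


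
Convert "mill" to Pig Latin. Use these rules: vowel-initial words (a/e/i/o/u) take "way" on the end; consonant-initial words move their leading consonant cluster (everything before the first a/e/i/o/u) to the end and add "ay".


Word: "mill"
Starts with consonant(s) → move to end, add 'ay'
Consonant cluster: "m"
Pig Latin = "illmay"


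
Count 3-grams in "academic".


Word: "academic" (length 8)
Number of 3-grams = length - 3 + 1 = 8 - 3 + 1
= 6


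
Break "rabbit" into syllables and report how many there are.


Word: "rabbit"
Syllable breakdown: rab | bit
Counting: 2 parts
= 2 syllables


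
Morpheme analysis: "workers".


Word: "workers"
Morphemes: work / -er / -s
Each morpheme carries meaning
= 3 morphemes


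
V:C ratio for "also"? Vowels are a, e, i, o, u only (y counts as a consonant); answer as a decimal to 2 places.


Word: "also"
Vowels (a,e,i,o,u): 2
Consonants: 2
Ratio = 2/2
= 1.00


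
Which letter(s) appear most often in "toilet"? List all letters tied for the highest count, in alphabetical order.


Word: "toilet"
Letter counts:
  'e': 1
  'i': 1
  'l': 1
  'o': 1
  't': 2
Maximum count = 2
Most frequent = 't' (2 times each)


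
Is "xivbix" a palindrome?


Word: "xivbix"
Reversed: "xibvix"
Forward == Backward? xivbix != xibvix
Palindrome = No


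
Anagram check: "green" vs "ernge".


Word 1: "green" → sorted: eegnr
Word 2: "ernge" → sorted: eegnr
Same letters? eegnr == eegnr
Anagram = Yes


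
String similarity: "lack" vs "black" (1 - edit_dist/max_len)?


Word 1: "lack" (length 4)
Word 2: "black" (length 5)
One optimal edit sequence:
  1. insert 'b'  (+1)
  2. keep 'l'
  3. keep 'a'
  4. keep 'c'
  5. keep 'k'
Edit distance = 1
Max length = max(4, 5) = 5
Similarity = 1 - 1/5
= 0.8000


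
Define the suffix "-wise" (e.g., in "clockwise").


Suffix: -wise
Example: clockwise = clock + -wise
Meaning = in the manner of


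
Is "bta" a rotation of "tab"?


Word: "tab", Candidate: "bta"
Method: check if candidate is substring of word+word
"tabtab" contains "bta"? Yes
Is rotation = Yes


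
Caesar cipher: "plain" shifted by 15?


Word: "plain"
Shift: 15
Each letter → (letter + shift) mod 26:
  'p' (15) + 15 = 4 → 'e'
  'l' (11) + 15 = 0 → 'a'
  'a' (0) + 15 = 15 → 'p'
  'i' (8) + 15 = 23 → 'x'
  'n' (13) + 15 = 2 → 'c'
Result = "eapxc"


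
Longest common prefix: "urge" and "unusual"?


Word 1: "urge"
Word 2: "unusual"
Comparing from start:
  Pos 0: 'u' == 'u'
  Pos 1: 'r' != 'n' (stop)
LCP = "u" (length 1)


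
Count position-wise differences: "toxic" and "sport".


Comparing character by character (same length = 5):
  Pos 0: 't' vs 's' !=
  Pos 1: 'o' vs 'p' !=
  Pos 2: 'x' vs 'o' !=
  Pos 3: 'i' vs 'r' !=
  Pos 4: 'c' vs 't' !=
Hamming distance = 5


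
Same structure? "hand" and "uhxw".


Pattern of "hand": [0, 1, 2, 3]
Pattern of "uhxw": [0, 1, 2, 3]
Patterns match
Same pattern = Yes


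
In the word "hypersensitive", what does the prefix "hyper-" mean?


Prefix: hyper-
Example: hypersensitive = hyper- + sensitive
Meaning = over / excessive


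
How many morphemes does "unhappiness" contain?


Word: "unhappiness"
Morphemes: un- + happi + -ness
Each morpheme carries meaning
= 3 morphemes


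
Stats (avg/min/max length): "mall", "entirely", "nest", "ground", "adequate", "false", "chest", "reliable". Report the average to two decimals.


Lengths: "mall"=4, "entirely"=8, "nest"=4, "ground"=6, "adequate"=8, "false"=5, "chest"=5, "reliable"=8
Sum = 48, Count = 8
Average = 48/8 = 6.00
= avg=6.00, min=4, max=8


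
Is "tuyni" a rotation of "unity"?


Word: "unity", Candidate: "tuyni"
Method: check if candidate is substring of word+word
"unityunity" contains "tuyni"? No
Is rotation = No


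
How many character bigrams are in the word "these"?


Word: "these" (length 5)
Number of 2-grams = length - 2 + 1 = 5 - 2 + 1
= 4


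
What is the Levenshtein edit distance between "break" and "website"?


Word 1: "break" (length 5)
Word 2: "website" (length 7)
One optimal edit sequence (insert/delete/substitute each cost 1):
  1. insert 'w'  (+1)
  2. insert 'e'  (+1)
  3. keep 'b'
  4. substitute 'r' -> 's'  (+1)
  5. substitute 'e' -> 'i'  (+1)
  6. substitute 'a' -> 't'  (+1)
  7. substitute 'k' -> 'e'  (+1)
Total edit operations: 6
Edit distance = 6


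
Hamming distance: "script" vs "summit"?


Comparing character by character (same length = 6):
  Pos 0: 's' vs 's' =
  Pos 1: 'c' vs 'u' !=
  Pos 2: 'r' vs 'm' !=
  Pos 3: 'i' vs 'm' !=
  Pos 4: 'p' vs 'i' !=
  Pos 5: 't' vs 't' =
Hamming distance = 4


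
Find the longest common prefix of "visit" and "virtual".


Word 1: "visit"
Word 2: "virtual"
Comparing from start:
  Pos 0: 'v' == 'v'
  Pos 1: 'i' == 'i'
  Pos 2: 's' != 'r' (stop)
LCP = "vi" (length 2)


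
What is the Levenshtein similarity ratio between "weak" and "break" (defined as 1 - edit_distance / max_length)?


Word 1: "weak" (length 4)
Word 2: "break" (length 5)
One optimal edit sequence:
  1. insert 'b'  (+1)
  2. substitute 'w' -> 'r'  (+1)
  3. keep 'e'
  4. keep 'a'
  5. keep 'k'
Edit distance = 2
Max length = max(4, 5) = 5
Similarity = 1 - 2/5
= 0.6000


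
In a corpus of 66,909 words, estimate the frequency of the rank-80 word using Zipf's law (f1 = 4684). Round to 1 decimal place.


Zipf's law: f(r) = f(1) / r
f(1) = 4684
f(80) = 4684 / 80
= 58.6 occurrences


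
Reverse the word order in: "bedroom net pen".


Original: "bedroom net pen"
Words (1..n): bedroom | net | pen
Reversed (n..1): pen | net | bedroom
Result = "pen net bedroom"


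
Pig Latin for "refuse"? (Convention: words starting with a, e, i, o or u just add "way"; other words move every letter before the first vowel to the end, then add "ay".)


Word: "refuse"
Starts with consonant(s) → move to end, add 'ay'
Consonant cluster: "r"
Pig Latin = "efuseray"


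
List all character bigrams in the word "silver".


Word: "silver" (length 6)
Number of bigrams = 6 - 2 + 1 = 5
  Position 0: "si"
  Position 1: "il"
  Position 2: "lv"
  Position 3: "ve"
  Position 4: "er"
Bigrams = "si", "il", "lv", "ve", "er"


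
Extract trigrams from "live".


Word: "live" (length 4)
Number of trigrams = 4 - 3 + 1 = 2
  Position 0: "liv"
  Position 1: "ive"
Trigrams = "liv", "ive"


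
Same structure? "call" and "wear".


Pattern of "call": [0, 1, 2, 2]
Pattern of "wear": [0, 1, 2, 3]
Patterns do not match
Same pattern = No


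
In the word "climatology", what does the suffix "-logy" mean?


Suffix: -logy
Example: climatology (climate + -logy, with a spelling change)
Meaning = study of


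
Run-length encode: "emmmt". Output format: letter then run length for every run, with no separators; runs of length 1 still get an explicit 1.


String: "emmmt"
Scanning for consecutive runs:
  'e' x 1
  'm' x 3
  't' x 1
RLE = "e1m3t1"


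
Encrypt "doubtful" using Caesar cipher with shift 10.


Word: "doubtful"
Shift: 10
Each letter → (letter + shift) mod 26:
  'd' (3) + 10 = 13 → 'n'
  'o' (14) + 10 = 24 → 'y'
  'u' (20) + 10 = 4 → 'e'
  'b' (1) + 10 = 11 → 'l'
  't' (19) + 10 = 3 → 'd'
  'f' (5) + 10 = 15 → 'p'
  'u' (20) + 10 = 4 → 'e'
  'l' (11) + 10 = 21 → 'v'
Result = "nyeldpev"


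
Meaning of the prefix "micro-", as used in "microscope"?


Prefix: micro-
Example: microscope = micro- + scope
Meaning = small


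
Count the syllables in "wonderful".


Word: "wonderful"
Syllable breakdown: won / der / ful
Counting: 3 parts
= 3 syllables


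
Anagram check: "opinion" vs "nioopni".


Word 1: "opinion" → sorted: iinnoop
Word 2: "nioopni" → sorted: iinnoop
Same letters? iinnoop == iinnoop
Anagram = Yes


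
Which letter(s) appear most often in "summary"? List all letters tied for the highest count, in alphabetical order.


Word: "summary"
Letter counts:
  'a': 1
  'm': 2
  'r': 1
  's': 1
  'u': 1
  'y': 1
Maximum count = 2
Most frequent = 'm' (2 times each)


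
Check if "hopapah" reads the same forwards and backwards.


Word: "hopapah"
Reversed: "hapapoh"
Forward == Backward? hopapah != hapapoh
Palindrome = No


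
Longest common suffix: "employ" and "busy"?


Word 1: "employ"
Word 2: "busy"
Comparing from end:
  Pos -1: 'y' == 'y'
  Pos -2: 'o' != 's' (stop)
LCS = "y" (length 1)


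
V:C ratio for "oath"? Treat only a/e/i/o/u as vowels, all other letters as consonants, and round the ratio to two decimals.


Word: "oath"
Vowels (a,e,i,o,u): 2
Consonants: 2
Ratio = 2/2
= 1.00


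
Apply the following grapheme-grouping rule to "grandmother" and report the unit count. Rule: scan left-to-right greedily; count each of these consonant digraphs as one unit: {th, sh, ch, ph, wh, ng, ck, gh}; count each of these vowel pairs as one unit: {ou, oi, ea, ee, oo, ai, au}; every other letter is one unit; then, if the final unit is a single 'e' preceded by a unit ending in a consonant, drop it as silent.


Word: "grandmother" (11 letters)
Left-to-right scan:
  (1) 'g' (letter)
  (2) 'r' (letter)
  (3) 'a' (letter)
  (4) 'n' (letter)
  (5) 'd' (letter)
  (6) 'm' (letter)
  (7) 'o' (letter)
  (8) 'th' (digraph)
  (9) 'e' (letter)
  (10) 'r' (letter)
Units from scan: 10
Sound units = 10 units
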